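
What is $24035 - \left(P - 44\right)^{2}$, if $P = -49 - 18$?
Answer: $11714$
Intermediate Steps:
$P = -67$ ($P = -49 - 18 = -67$)
$24035 - \left(P - 44\right)^{2} = 24035 - \left(-67 - 44\right)^{2} = 24035 - \left(-111\right)^{2} = 24035 - 12321 = 11714$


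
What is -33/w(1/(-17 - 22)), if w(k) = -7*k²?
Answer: 50193/7 ≈ 7170.4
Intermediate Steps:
-33/w(1/(-17 - 22)) = -33*(-(-17 - 22)²/7) = -33/((-7*(1/(-39))²)) = -33/((-7*(-1/39)²)) = -33/((-7*1/1521)) = -33/(-7/1521) = -33*(-1521/7) = 50193/7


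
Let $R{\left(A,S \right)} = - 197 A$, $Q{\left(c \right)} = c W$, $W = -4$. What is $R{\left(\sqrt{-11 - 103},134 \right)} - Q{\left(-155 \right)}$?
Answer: $-620 - 197 i \sqrt{114} \approx -620.0 - 2103.4 i$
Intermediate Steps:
$Q{\left(c \right)} = - 4 c$ ($Q{\left(c \right)} = c \left(-4\right) = - 4 c$)
$R{\left(\sqrt{-11 - 103},134 \right)} - Q{\left(-155 \right)} = - 197 \sqrt{-11 - 103} - \left(-4\right) \left(-155\right) = - 197 \sqrt{-114} - 620 = - 197 i \sqrt{114} - 620 = -620 - 197 i \sqrt{114}$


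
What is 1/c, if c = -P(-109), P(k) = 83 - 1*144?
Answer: 1/61 ≈ 0.016393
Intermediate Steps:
P(k) = -61 (P(k) = 83 - 144 = -61)
c = 61 (c = -1*(-61) = 61)
1/c = 1/61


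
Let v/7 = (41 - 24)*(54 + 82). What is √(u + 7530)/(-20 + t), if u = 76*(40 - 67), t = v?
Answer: √5478/16164 ≈ 0.0045789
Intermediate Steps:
v = 16184 (v = 7*((41 - 24)*(54 + 82)) = 7*(17*136) = 7*2312 = 16184)
t = 16184
u = -2052 (u = 76*(-27) = -2052)
√(u + 7530)/(-20 + t) = √(-2052 + 7530)/(-20 + 16184) = √5478/16164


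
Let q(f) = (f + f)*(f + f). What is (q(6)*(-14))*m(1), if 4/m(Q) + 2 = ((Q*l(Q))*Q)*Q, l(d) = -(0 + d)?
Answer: 2688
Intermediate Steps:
l(d) = -d
q(f) = 4*f² (q(f) = (2*f)*(2*f) = 4*f²)
m(Q) = 4/(-2 - Q⁴) (m(Q) = 4/(-2 + ((Q*(-Q))*Q)*Q) = 4/(-2 + ((-Q²)*Q)*Q) = 4/(-2 + (-Q³)*Q) = 4/(-2 - Q⁴))
(q(6)*(-14))*m(1) = ((4*6²)*(-14))*(4/(-2 - 1*1⁴)) = ((4*36)*(-14))*(4/(-2 - 1*1)) = (144*(-14))*(4/(-2 - 1)) = -8064/(-3) = -8064*(-1)/3 = -2016*(-4/3) = 2688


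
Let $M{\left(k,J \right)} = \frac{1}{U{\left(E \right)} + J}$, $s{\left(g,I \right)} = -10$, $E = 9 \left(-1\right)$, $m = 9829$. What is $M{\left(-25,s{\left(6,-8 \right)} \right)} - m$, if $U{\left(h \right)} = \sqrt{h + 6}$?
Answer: $- \frac{1012397}{103} - \frac{i \sqrt{3}}{103} \approx -9829.1 - 0.016816 i$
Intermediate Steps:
$E = -9$
$U{\left(h \right)} = \sqrt{6 + h}$
$M{\left(k,J \right)} = \frac{1}{J + i \sqrt{3}}$ ($M{\left(k,J \right)} = \frac{1}{\sqrt{6 - 9} + J} = \frac{1}{\sqrt{-3} + J} = \frac{1}{i \sqrt{3} + J} = \frac{1}{J + i \sqrt{3}}$)
$M{\left(-25,s{\left(6,-8 \right)} \right)} - m = \frac{1}{-10 + i \sqrt{3}} - 9829 = -9829 + \frac{1}{-10 + i \sqrt{3}}$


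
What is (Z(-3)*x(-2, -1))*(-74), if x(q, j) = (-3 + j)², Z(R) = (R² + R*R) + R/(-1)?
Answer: -24864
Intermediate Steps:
Z(R) = -R + 2*R² (Z(R) = (R² + R²) + R*(-1) = 2*R² - R = -R + 2*R²)
(Z(-3)*x(-2, -1))*(-74) = ((-3*(-1 + 2*(-3)))*(-3 - 1)²)*(-74) = (-3*(-1 - 6)*(-4)²)*(-74) = (-3*(-7)*16)*(-74) = (21*16)*(-74) = 336*(-74) = -24864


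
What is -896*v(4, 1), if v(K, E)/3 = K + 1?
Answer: -13440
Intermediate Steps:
v(K, E) = 3 + 3*K (v(K, E) = 3*(K + 1) = 3*(1 + K) = 3 + 3*K)
-896*v(4, 1) = -896*(3 + 3*4) = -896*(3 + 12) = -896*15 = -13440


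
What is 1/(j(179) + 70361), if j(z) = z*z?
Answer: 1/102402 ≈ 9.7654e-6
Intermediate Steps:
j(z) = z²
1/(j(179) + 70361) = 1/(179² + 70361) = 1/(32041 + 70361) = 1/102402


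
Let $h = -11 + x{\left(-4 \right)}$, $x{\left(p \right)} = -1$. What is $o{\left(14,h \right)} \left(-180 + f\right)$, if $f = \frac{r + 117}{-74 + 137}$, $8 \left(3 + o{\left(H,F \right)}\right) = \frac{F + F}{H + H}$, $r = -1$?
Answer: $\frac{81374}{147} \approx 553.56$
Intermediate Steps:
$h = -12$ ($h = -11 - 1 = -12$)
$o{\left(H,F \right)} = -3 + \frac{F}{8 H}$ ($o{\left(H,F \right)} = -3 + \frac{\left(F + F\right) \frac{1}{H + H}}{8} = -3 + \frac{2 F \frac{1}{2 H}}{8} = -3 + \frac{F \frac{1}{H}}{8} = -3 + \frac{F}{8 H}$)
$f = \frac{116}{63}$ ($f = \frac{-1 + 117}{-74 + 137} = \frac{116}{63} \approx 1.8413$)
$o{\left(14,h \right)} \left(-180 + f\right) = \left(-3 + \frac{1}{8} \left(-12\right) \frac{1}{14}\right) \left(-180 + \frac{116}{63}\right) = \left(-3 + \frac{1}{8} \left(-12\right) \frac{1}{14}\right) \left(- \frac{11224}{63}\right) = \left(-3 - \frac{3}{28}\right) \left(- \frac{11224}{63}\right) = \left(- \frac{87}{28}\right) \left(- \frac{11224}{63}\right) = \frac{81374}{147}$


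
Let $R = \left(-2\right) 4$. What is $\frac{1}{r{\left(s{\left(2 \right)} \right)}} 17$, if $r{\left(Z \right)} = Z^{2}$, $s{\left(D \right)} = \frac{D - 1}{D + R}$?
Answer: $612$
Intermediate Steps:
$R = -8$
$s{\left(D \right)} = \frac{-1 + D}{-8 + D}$ ($s{\left(D \right)} = \frac{D - 1}{D - 8} = \frac{-1 + D}{-8 + D}$)
$\frac{1}{r{\left(s{\left(2 \right)} \right)}} 17 = \frac{1}{\left(\frac{-1 + 2}{-8 + 2}\right)^{2}} \cdot 17 = \frac{1}{\left(\frac{1}{-6} \cdot 1\right)^{2}} \cdot 17 = \frac{1}{\left(\left(- \frac{1}{6}\right) 1\right)^{2}} \cdot 17 = \frac{1}{\left(- \frac{1}{6}\right)^{2}} \cdot 17 = \frac{1}{\frac{1}{36}} \cdot 17 = 36 \cdot 17 = 612$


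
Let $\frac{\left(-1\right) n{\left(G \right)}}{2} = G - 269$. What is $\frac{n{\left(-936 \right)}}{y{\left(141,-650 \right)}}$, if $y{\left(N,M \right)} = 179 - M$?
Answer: $\frac{2410}{829} \approx 2.9071$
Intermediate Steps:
$n{\left(G \right)} = 538 - 2 G$ ($n{\left(G \right)} = - 2 \left(G - 269\right) = - 2 \left(-269 + G\right) = 538 - 2 G$)
$\frac{n{\left(-936 \right)}}{y{\left(141,-650 \right)}} = \frac{538 - -1872}{179 - -650} = \frac{538 + 1872}{179 + 650} = \frac{2410}{829}$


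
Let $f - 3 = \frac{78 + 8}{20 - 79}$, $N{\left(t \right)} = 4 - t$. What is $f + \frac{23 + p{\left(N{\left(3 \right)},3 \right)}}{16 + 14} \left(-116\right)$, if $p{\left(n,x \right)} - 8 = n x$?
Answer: $- \frac{114983}{885} \approx -129.92$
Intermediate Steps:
$f = \frac{91}{59}$ ($f = 3 + \frac{78 + 8}{20 - 79} = 3 + \frac{86}{-59} = 3 + 86 \left(- \frac{1}{59}\right) = 3 - \frac{86}{59} = \frac{91}{59} \approx 1.5424$)
$p{\left(n,x \right)} = 8 + n x$
$f + \frac{23 + p{\left(N{\left(3 \right)},3 \right)}}{16 + 14} \left(-116\right) = \frac{91}{59} + \frac{23 + \left(8 + \left(4 - 3\right) 3\right)}{16 + 14} \left(-116\right) = \frac{91}{59} + \frac{23 + \left(8 + \left(4 - 3\right) 3\right)}{30} \left(-116\right) = \frac{91}{59} + \left(23 + \left(8 + 1 \cdot 3\right)\right) \frac{1}{30} \left(-116\right) = \frac{91}{59} + \left(23 + \left(8 + 3\right)\right) \frac{1}{30} \left(-116\right) = \frac{91}{59} + \left(23 + 11\right) \frac{1}{30} \left(-116\right) = \frac{91}{59} + 34 \cdot \frac{1}{30} \left(-116\right) = \frac{91}{59} + \frac{17}{15} \left(-116\right) = \frac{91}{59} - \frac{1972}{15} = - \frac{114983}{885}$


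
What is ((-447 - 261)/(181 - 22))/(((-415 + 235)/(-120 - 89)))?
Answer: -12331/2385 ≈ -5.1702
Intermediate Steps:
((-447 - 261)/(181 - 22))/(((-415 + 235)/(-120 - 89))) = (-708/159)/((-180/(-209))) = (-708*1/159)/((-180*(-1/209))) = -236/(53*180/209) = -236/53*209/180 = -12331/2385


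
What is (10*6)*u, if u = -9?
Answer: -540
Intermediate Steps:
(10*6)*u = (10*6)*(-9) = 60*(-9) = -540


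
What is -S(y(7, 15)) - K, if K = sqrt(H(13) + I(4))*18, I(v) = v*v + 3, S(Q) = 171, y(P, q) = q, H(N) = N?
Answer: -171 - 72*sqrt(2) ≈ -272.82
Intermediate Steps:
I(v) = 3 + v**2 (I(v) = v**2 + 3 = 3 + v**2)
K = 72*sqrt(2) (K = sqrt(13 + (3 + 4**2))*18 = sqrt(13 + (3 + 16))*18 = sqrt(13 + 19)*18 = sqrt(32)*18 = (4*sqrt(2))*18 = 72*sqrt(2) ≈ 101.82)
-S(y(7, 15)) - K = -1*171 - 72*sqrt(2) = -171 - 72*sqrt(2)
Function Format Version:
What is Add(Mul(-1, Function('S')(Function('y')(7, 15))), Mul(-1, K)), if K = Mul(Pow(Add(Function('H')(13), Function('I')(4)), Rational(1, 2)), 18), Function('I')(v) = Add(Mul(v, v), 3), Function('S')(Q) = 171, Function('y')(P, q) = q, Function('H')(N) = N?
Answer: Add(-171, Mul(-72, Pow(2, Rational(1, 2)))) ≈ -272.82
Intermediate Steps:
Function('I')(v) = Add(3, Pow(v, 2)) (Function('I')(v) = Add(Pow(v, 2), 3) = Add(3, Pow(v, 2)))
K = Mul(72, Pow(2, Rational(1, 2))) (K = Mul(Pow(Add(13, Add(3, Pow(4, 2))), Rational(1, 2)), 18) = Mul(Pow(Add(13, Add(3, 16)), Rational(1, 2)), 18) = Mul(Pow(Add(13, 19), Rational(1, 2)), 18) = Mul(Pow(32, Rational(1, 2)), 18) = Mul(Mul(4, Pow(2, Rational(1, 2))), 18) = Mul(72, Pow(2, Rational(1, 2))) ≈ 101.82)
Add(Mul(-1, Function('S')(Function('y')(7, 15))), Mul(-1, K)) = Add(Mul(-1, 171), Mul(-1, Mul(72, Pow(2, Rational(1, 2))))) = Add(-171, Mul(-72, Pow(2, Rational(1, 2))))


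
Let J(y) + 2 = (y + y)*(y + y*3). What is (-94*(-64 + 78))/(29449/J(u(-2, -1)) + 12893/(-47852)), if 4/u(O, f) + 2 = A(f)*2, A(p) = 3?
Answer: -188919696/704558095 ≈ -0.26814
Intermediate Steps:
u(O, f) = 1 (u(O, f) = 4/(-2 + 3*2) = 4/(-2 + 6) = 4/4 = 4*(¼) = 1)
J(y) = -2 + 8*y² (J(y) = -2 + (y + y)*(y + y*3) = -2 + (2*y)*(y + 3*y) = -2 + (2*y)*(4*y) = -2 + 8*y²)
(-94*(-64 + 78))/(29449/J(u(-2, -1)) + 12893/(-47852)) = (-94*(-64 + 78))/(29449/(-2 + 8*1²) + 12893/(-47852)) = (-94*14)/(29449/(-2 + 8*1) + 12893*(-1/47852)) = -1316/(29449/(-2 + 8) - 12893/47852) = -1316/(29449/6 - 12893/47852) = -1316/704558095/143556 = -1316*143556/704558095 = -188919696/704558095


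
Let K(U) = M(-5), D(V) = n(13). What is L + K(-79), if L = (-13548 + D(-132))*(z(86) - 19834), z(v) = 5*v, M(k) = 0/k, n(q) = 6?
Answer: 262768968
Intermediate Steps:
D(V) = 6
M(k) = 0
K(U) = 0
L = 262768968 (L = (-13548 + 6)*(5*86 - 19834) = -13542*(430 - 19834) = -13542*(-19404) = 262768968)
L + K(-79) = 262768968 + 0 = 262768968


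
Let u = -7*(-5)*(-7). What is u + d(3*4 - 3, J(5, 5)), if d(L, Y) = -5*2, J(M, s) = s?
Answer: -255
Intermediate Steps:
u = -245 (u = 35*(-7) = -245)
d(L, Y) = -10
u + d(3*4 - 3, J(5, 5)) = -245 - 10 = -255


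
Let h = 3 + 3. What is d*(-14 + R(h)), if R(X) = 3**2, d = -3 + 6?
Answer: -15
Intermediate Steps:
h = 6
d = 3
R(X) = 9
d*(-14 + R(h)) = 3*(-14 + 9) = 3*(-5) = -15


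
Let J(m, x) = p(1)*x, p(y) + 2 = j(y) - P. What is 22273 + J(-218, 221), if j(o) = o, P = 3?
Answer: 21389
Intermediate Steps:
p(y) = -5 + y (p(y) = -2 + (y - 1*3) = -2 + (y - 3) = -2 + (-3 + y) = -5 + y)
J(m, x) = -4*x (J(m, x) = (-5 + 1)*x = -4*x)
22273 + J(-218, 221) = 22273 - 4*221 = 22273 - 884 = 21389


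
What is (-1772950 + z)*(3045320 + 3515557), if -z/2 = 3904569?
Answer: -62866900771176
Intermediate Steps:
z = -7809138 (z = -2*3904569 = -7809138)
(-1772950 + z)*(3045320 + 3515557) = (-1772950 - 7809138)*(3045320 + 3515557) = -9582088*6560877 = -62866900771176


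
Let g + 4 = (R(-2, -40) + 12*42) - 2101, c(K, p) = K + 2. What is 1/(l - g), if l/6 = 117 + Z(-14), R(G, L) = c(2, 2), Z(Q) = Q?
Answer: 1/2215 ≈ 0.00045147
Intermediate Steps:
c(K, p) = 2 + K
R(G, L) = 4 (R(G, L) = 2 + 2 = 4)
l = 618 (l = 6*(117 - 14) = 6*103 = 618)
g = -1597 (g = -4 + ((4 + 12*42) - 2101) = -4 + ((4 + 504) - 2101) = -4 + (508 - 2101) = -4 - 1593 = -1597)
1/(l - g) = 1/(618 - 1*(-1597)) = 1/(618 + 1597) = 1/2215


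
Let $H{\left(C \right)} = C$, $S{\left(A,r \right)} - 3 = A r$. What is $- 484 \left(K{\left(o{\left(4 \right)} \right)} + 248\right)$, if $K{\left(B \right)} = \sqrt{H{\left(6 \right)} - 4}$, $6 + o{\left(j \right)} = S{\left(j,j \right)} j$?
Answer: $-120032 - 484 \sqrt{2} \approx -1.2072 \cdot 10^{5}$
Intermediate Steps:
$S{\left(A,r \right)} = 3 + A r$
$o{\left(j \right)} = -6 + j \left(3 + j^{2}\right)$ ($o{\left(j \right)} = -6 + \left(3 + j j\right) j = -6 + \left(3 + j^{2}\right) j = -6 + j \left(3 + j^{2}\right)$)
$K{\left(B \right)} = \sqrt{2}$ ($K{\left(B \right)} = \sqrt{6 - 4} = \sqrt{2}$)
$- 484 \left(K{\left(o{\left(4 \right)} \right)} + 248\right) = - 484 \left(\sqrt{2} + 248\right) = - 484 \left(248 + \sqrt{2}\right) = -120032 - 484 \sqrt{2}$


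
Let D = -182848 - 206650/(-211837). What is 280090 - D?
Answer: 98067190456/211837 ≈ 4.6294e+5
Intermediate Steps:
D = -38733765126/211837 (D = -182848 - 206650*(-1/211837) = -182848 + 206650/211837 = -38733765126/211837 ≈ -1.8285e+5)
280090 - D = 280090 - 1*(-38733765126/211837) = 280090 + 38733765126/211837 = 98067190456/211837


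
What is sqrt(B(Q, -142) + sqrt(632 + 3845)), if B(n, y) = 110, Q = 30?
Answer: sqrt(110 + 11*sqrt(37)) ≈ 13.301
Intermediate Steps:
sqrt(B(Q, -142) + sqrt(632 + 3845)) = sqrt(110 + sqrt(632 + 3845)) = sqrt(110 + sqrt(4477)) = sqrt(110 + 11*sqrt(37))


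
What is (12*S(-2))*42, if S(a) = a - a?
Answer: 0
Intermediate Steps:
S(a) = 0
(12*S(-2))*42 = (12*0)*42 = 0*42 = 0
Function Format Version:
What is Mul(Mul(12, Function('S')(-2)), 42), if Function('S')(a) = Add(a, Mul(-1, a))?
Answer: 0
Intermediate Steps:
Function('S')(a) = 0
Mul(Mul(12, Function('S')(-2)), 42) = Mul(Mul(12, 0), 42) = Mul(0, 42) = 0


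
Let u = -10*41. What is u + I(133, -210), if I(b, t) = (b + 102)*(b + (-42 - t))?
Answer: 70325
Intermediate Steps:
I(b, t) = (102 + b)*(-42 + b - t)
u = -410
u + I(133, -210) = -410 + (-4284 + 133² - 102*(-210) + 60*133 - 1*133*(-210)) = -410 + (-4284 + 17689 + 21420 + 7980 + 27930) = -410 + 70735 = 70325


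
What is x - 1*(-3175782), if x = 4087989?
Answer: 7263771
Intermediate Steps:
x - 1*(-3175782) = 4087989 - 1*(-3175782) = 4087989 + 3175782 = 7263771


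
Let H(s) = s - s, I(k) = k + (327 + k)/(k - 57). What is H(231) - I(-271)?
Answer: 11118/41 ≈ 271.17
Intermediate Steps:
I(k) = k + (327 + k)/(-57 + k)
H(s) = 0
H(231) - I(-271) = 0 - (327 + (-271)**2 - 56*(-271))/(-57 - 271) = 0 - (327 + 73441 + 15176)/(-328) = 0 - (-1)*88944/328 = 0 - 1*(-11118/41) = 0 + 11118/41 = 11118/41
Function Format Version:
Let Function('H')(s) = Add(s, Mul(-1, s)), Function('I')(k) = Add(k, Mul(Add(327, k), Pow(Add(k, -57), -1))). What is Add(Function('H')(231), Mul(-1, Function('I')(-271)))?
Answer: Rational(11118, 41) ≈ 271.17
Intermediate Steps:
Function('I')(k) = Add(k, Mul(Pow(Add(-57, k), -1), Add(327, k))) (Function('I')(k) = Add(k, Mul(Add(327, k), Pow(Add(-57, k), -1))) = Add(k, Mul(Pow(Add(-57, k), -1), Add(327, k))))
Function('H')(s) = 0
Add(Function('H')(231), Mul(-1, Function('I')(-271))) = Add(0, Mul(-1, Mul(Pow(Add(-57, -271), -1), Add(327, Pow(-271, 2), Mul(-56, -271))))) = Add(0, Mul(-1, Mul(Pow(-328, -1), Add(327, 73441, 15176)))) = Add(0, Mul(-1, Mul(Rational(-1, 328), 88944))) = Add(0, Mul(-1, Rational(-11118, 41))) = Add(0, Rational(11118, 41)) = Rational(11118, 41)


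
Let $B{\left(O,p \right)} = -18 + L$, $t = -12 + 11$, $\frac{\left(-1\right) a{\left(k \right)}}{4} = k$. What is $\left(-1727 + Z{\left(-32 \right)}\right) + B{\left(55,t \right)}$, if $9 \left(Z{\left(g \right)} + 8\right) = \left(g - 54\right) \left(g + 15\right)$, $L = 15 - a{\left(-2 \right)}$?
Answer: $- \frac{14252}{9} \approx -1583.6$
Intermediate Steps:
$a{\left(k \right)} = - 4 k$
$L = 7$ ($L = 15 - \left(-4\right) \left(-2\right) = 15 - 8 = 7$)
$t = -1$
$B{\left(O,p \right)} = -11$ ($B{\left(O,p \right)} = -18 + 7 = -11$)
$Z{\left(g \right)} = -8 + \frac{\left(-54 + g\right) \left(15 + g\right)}{9}$ ($Z{\left(g \right)} = -8 + \frac{\left(g - 54\right) \left(g + 15\right)}{9} = -8 + \frac{\left(-54 + g\right) \left(15 + g\right)}{9}$)
$\left(-1727 + Z{\left(-32 \right)}\right) + B{\left(55,t \right)} = \left(-1727 - \left(- \frac{122}{3} - \frac{1024}{9}\right)\right) - 11 = \left(-1727 + \left(-98 + \frac{416}{3} + \frac{1}{9} \cdot 1024\right)\right) - 11 = \left(-1727 + \left(-98 + \frac{416}{3} + \frac{1024}{9}\right)\right) - 11 = \left(-1727 + \frac{1390}{9}\right) - 11 = - \frac{14153}{9} - 11 = - \frac{14252}{9}$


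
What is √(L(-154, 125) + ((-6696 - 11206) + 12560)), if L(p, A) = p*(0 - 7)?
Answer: 2*I*√1066 ≈ 65.299*I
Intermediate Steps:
L(p, A) = -7*p (L(p, A) = p*(-7) = -7*p)
√(L(-154, 125) + ((-6696 - 11206) + 12560)) = √(-7*(-154) + ((-6696 - 11206) + 12560)) = √(1078 + (-17902 + 12560)) = √(1078 - 5342) = √(-4264) = 2*I*√1066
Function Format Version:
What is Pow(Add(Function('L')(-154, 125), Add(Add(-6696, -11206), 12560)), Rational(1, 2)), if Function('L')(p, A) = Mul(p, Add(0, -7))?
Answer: Mul(2, I, Pow(1066, Rational(1, 2))) ≈ Mul(65.299, I)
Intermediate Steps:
Function('L')(p, A) = Mul(-7, p) (Function('L')(p, A) = Mul(p, -7) = Mul(-7, p))
Pow(Add(Function('L')(-154, 125), Add(Add(-6696, -11206), 12560)), Rational(1, 2)) = Pow(Add(Mul(-7, -154), Add(Add(-6696, -11206), 12560)), Rational(1, 2)) = Pow(Add(1078, Add(-17902, 12560)), Rational(1, 2)) = Pow(Add(1078, -5342), Rational(1, 2)) = Pow(-4264, Rational(1, 2)) = Mul(2, I, Pow(1066, Rational(1, 2)))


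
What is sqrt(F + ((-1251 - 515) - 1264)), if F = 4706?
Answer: 2*sqrt(419) ≈ 40.939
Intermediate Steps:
sqrt(F + ((-1251 - 515) - 1264)) = sqrt(4706 + ((-1251 - 515) - 1264)) = sqrt(4706 + (-1766 - 1264)) = sqrt(4706 - 3030) = sqrt(1676) = 2*sqrt(419)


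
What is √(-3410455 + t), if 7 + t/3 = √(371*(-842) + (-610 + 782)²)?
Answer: √(-3410476 + 9*I*√31422) ≈ 0.432 + 1846.7*I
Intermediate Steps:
t = -21 + 9*I*√31422 (t = -21 + 3*√(371*(-842) + (-610 + 782)²) = -21 + 3*√(-312382 + 172²) = -21 + 3*√(-312382 + 29584) = -21 + 3*√(-282798) = -21 + 3*(3*I*√31422) = -21 + 9*I*√31422 ≈ -21.0 + 1595.4*I)
√(-3410455 + t) = √(-3410455 + (-21 + 9*I*√31422)) = √(-3410476 + 9*I*√31422)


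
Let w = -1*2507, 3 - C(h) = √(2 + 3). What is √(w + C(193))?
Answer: √(-2504 - √5) ≈ 50.062*I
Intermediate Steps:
C(h) = 3 - √5 (C(h) = 3 - √(2 + 3) = 3 - √5)
w = -2507
√(w + C(193)) = √(-2507 + (3 - √5)) = √(-2504 - √5)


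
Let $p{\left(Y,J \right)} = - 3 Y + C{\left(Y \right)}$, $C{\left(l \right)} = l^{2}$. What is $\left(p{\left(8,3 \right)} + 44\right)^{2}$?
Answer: $7056$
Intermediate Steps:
$p{\left(Y,J \right)} = Y^{2} - 3 Y$ ($p{\left(Y,J \right)} = - 3 Y + Y^{2} = Y^{2} - 3 Y$)
$\left(p{\left(8,3 \right)} + 44\right)^{2} = \left(8 \left(-3 + 8\right) + 44\right)^{2} = \left(8 \cdot 5 + 44\right)^{2} = \left(40 + 44\right)^{2} = 84^{2} = 7056$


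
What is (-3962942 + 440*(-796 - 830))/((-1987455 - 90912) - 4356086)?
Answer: 4678382/6434453 ≈ 0.72708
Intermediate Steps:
(-3962942 + 440*(-796 - 830))/((-1987455 - 90912) - 4356086) = (-3962942 + 440*(-1626))/(-2078367 - 4356086) = (-3962942 - 715440)/(-6434453) = -4678382*(-1/6434453) = 4678382/6434453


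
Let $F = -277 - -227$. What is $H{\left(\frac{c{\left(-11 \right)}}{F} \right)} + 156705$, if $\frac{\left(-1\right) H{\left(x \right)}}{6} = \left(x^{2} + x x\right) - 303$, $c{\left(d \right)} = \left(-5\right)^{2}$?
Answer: $158520$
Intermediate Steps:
$c{\left(d \right)} = 25$
$F = -50$ ($F = -277 + 227 = -50$)
$H{\left(x \right)} = 1818 - 12 x^{2}$ ($H{\left(x \right)} = - 6 \left(\left(x^{2} + x x\right) - 303\right) = - 6 \left(\left(x^{2} + x^{2}\right) - 303\right) = - 6 \left(2 x^{2} - 303\right) = - 6 \left(-303 + 2 x^{2}\right) = 1818 - 12 x^{2}$)
$H{\left(\frac{c{\left(-11 \right)}}{F} \right)} + 156705 = \left(1818 - 12 \left(\frac{25}{-50}\right)^{2}\right) + 156705 = \left(1818 - 12 \left(25 \left(- \frac{1}{50}\right)\right)^{2}\right) + 156705 = \left(1818 - 12 \left(- \frac{1}{2}\right)^{2}\right) + 156705 = \left(1818 - 3\right) + 156705 = 1815 + 156705 = 158520$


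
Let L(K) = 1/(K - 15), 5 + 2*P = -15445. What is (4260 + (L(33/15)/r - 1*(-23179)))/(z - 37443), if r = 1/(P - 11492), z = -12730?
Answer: -1852181/3211072 ≈ -0.57681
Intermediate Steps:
P = -7725 (P = -5/2 + (½)*(-15445) = -5/2 - 15445/2 = -7725)
L(K) = 1/(-15 + K)
r = -1/19217 (r = 1/(-7725 - 11492) = 1/(-19217) = -1/19217 ≈ -5.2037e-5)
(4260 + (L(33/15)/r - 1*(-23179)))/(z - 37443) = (4260 + (1/((-15 + 33/15)*(-1/19217)) - 1*(-23179)))/(-12730 - 37443) = (4260 + (-19217/(-15 + 33*(1/15)) + 23179))/(-50173) = (4260 + (-19217/(-15 + 11/5) + 23179))*(-1/50173) = (4260 + (-19217/(-64/5) + 23179))*(-1/50173) = (4260 + (-5/64*(-19217) + 23179))*(-1/50173) = (4260 + (96085/64 + 23179))*(-1/50173) = (4260 + 1579541/64)*(-1/50173) = (1852181/64)*(-1/50173) = -1852181/3211072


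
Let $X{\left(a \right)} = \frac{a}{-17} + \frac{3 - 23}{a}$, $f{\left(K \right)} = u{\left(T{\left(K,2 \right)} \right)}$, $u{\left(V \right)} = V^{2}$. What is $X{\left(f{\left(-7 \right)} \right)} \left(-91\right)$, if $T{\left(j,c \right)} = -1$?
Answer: $\frac{31031}{17} \approx 1825.4$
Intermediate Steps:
$f{\left(K \right)} = 1$ ($f{\left(K \right)} = \left(-1\right)^{2} = 1$)
$X{\left(a \right)} = - \frac{20}{a} - \frac{a}{17}$ ($X{\left(a \right)} = a \left(- \frac{1}{17}\right) + \frac{3 - 23}{a} = - \frac{a}{17} - \frac{20}{a} = - \frac{20}{a} - \frac{a}{17}$)
$X{\left(f{\left(-7 \right)} \right)} \left(-91\right) = \left(- \frac{20}{1} - \frac{1}{17}\right) \left(-91\right) = \left(\left(-20\right) 1 - \frac{1}{17}\right) \left(-91\right) = \left(-20 - \frac{1}{17}\right) \left(-91\right) = \left(- \frac{341}{17}\right) \left(-91\right) = \frac{31031}{17}$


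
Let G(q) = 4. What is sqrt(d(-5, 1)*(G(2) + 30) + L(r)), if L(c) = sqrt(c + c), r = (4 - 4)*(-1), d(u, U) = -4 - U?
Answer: I*sqrt(170) ≈ 13.038*I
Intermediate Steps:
r = 0 (r = 0*(-1) = 0)
L(c) = sqrt(2)*sqrt(c) (L(c) = sqrt(2*c) = sqrt(2)*sqrt(c))
sqrt(d(-5, 1)*(G(2) + 30) + L(r)) = sqrt((-4 - 1*1)*(4 + 30) + sqrt(2)*sqrt(0)) = sqrt((-4 - 1)*34 + sqrt(2)*0) = sqrt(-5*34 + 0) = sqrt(-170 + 0) = sqrt(-170) = I*sqrt(170)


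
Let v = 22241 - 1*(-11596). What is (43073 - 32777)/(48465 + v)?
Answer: 156/1247 ≈ 0.12510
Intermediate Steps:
v = 33837 (v = 22241 + 11596 = 33837)
(43073 - 32777)/(48465 + v) = (43073 - 32777)/(48465 + 33837) = 10296/82302 = 10296*(1/82302) = 156/1247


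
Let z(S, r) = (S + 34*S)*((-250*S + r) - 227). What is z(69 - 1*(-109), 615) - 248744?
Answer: -275066504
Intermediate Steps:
z(S, r) = 35*S*(-227 + r - 250*S) (z(S, r) = (35*S)*((r - 250*S) - 227) = (35*S)*(-227 + r - 250*S) = 35*S*(-227 + r - 250*S))
z(69 - 1*(-109), 615) - 248744 = 35*(69 - 1*(-109))*(-227 + 615 - 250*(69 - 1*(-109))) - 248744 = 35*(69 + 109)*(-227 + 615 - 250*(69 + 109)) - 248744 = 35*178*(-227 + 615 - 250*178) - 248744 = 35*178*(-227 + 615 - 44500) - 248744 = 35*178*(-44112) - 248744 = -274817760 - 248744 = -275066504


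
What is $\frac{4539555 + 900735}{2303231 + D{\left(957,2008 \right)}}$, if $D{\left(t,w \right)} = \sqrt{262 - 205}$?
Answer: $\frac{6265122288495}{2652436519652} - \frac{2720145 \sqrt{57}}{2652436519652} \approx 2.362$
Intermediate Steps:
$D{\left(t,w \right)} = \sqrt{57}$
$\frac{4539555 + 900735}{2303231 + D{\left(957,2008 \right)}} = \frac{4539555 + 900735}{2303231 + \sqrt{57}} = \frac{5440290}{2303231 + \sqrt{57}}$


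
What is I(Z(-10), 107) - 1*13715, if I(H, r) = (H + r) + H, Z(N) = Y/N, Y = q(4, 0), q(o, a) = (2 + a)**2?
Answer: -68044/5 ≈ -13609.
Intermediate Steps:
Y = 4 (Y = (2 + 0)**2 = 2**2 = 4)
Z(N) = 4/N
I(H, r) = r + 2*H
I(Z(-10), 107) - 1*13715 = (107 + 2*(4/(-10))) - 1*13715 = (107 + 2*(4*(-1/10))) - 13715 = (107 + 2*(-2/5)) - 13715 = (107 - 4/5) - 13715 = 531/5 - 13715 = -68044/5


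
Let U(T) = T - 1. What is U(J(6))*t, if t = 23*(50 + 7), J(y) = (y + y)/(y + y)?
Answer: 0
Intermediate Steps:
J(y) = 1 (J(y) = (2*y)/((2*y)) = (2*y)*(1/(2*y)) = 1)
t = 1311 (t = 23*57 = 1311)
U(T) = -1 + T
U(J(6))*t = (-1 + 1)*1311 = 0*1311 = 0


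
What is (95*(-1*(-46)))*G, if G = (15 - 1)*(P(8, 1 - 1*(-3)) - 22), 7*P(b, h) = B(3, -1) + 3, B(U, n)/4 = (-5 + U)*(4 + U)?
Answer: -1809180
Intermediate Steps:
B(U, n) = 4*(-5 + U)*(4 + U) (B(U, n) = 4*((-5 + U)*(4 + U)) = 4*(-5 + U)*(4 + U))
P(b, h) = -53/7 (P(b, h) = ((-80 - 4*3 + 4*3²) + 3)/7 = ((-80 - 12 + 4*9) + 3)/7 = ((-80 - 12 + 36) + 3)/7 = (-56 + 3)/7 = (⅐)*(-53) = -53/7)
G = -414 (G = (15 - 1)*(-53/7 - 22) = 14*(-207/7) = -414)
(95*(-1*(-46)))*G = (95*(-1*(-46)))*(-414) = (95*46)*(-414) = 4370*(-414) = -1809180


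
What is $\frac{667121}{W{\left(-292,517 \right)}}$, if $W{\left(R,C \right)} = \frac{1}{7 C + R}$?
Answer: $2219511567$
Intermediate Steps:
$W{\left(R,C \right)} = \frac{1}{R + 7 C}$
$\frac{667121}{W{\left(-292,517 \right)}} = \frac{667121}{\frac{1}{-292 + 7 \cdot 517}} = \frac{667121}{\frac{1}{-292 + 3619}} = \frac{667121}{\frac{1}{3327}} = 667121 \frac{1}{\frac{1}{3327}} = 667121 \cdot 3327 = 2219511567$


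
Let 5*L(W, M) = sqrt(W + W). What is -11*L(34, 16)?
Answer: -22*sqrt(17)/5 ≈ -18.142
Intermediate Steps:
L(W, M) = sqrt(2)*sqrt(W)/5 (L(W, M) = sqrt(W + W)/5 = sqrt(2*W)/5 = (sqrt(2)*sqrt(W))/5 = sqrt(2)*sqrt(W)/5)
-11*L(34, 16) = -11*sqrt(2)*sqrt(34)/5 = -22*sqrt(17)/5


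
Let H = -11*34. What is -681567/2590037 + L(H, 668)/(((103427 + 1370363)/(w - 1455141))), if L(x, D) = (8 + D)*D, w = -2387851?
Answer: -2247339620464746401/1908585315115 ≈ -1.1775e+6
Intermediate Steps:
H = -374
L(x, D) = D*(8 + D)
-681567/2590037 + L(H, 668)/(((103427 + 1370363)/(w - 1455141))) = -681567/2590037 + (668*(8 + 668))/(((103427 + 1370363)/(-2387851 - 1455141))) = -681567*1/2590037 + (668*676)/((1473790/(-3842992))) = -681567/2590037 + 451568/((1473790*(-1/3842992))) = -681567/2590037 + 451568/(-736895/1921496) = -681567/2590037 + 451568*(-1921496/736895) = -681567/2590037 - 867686105728/736895 = -2247339620464746401/1908585315115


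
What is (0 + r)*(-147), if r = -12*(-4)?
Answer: -7056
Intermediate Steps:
r = 48
(0 + r)*(-147) = (0 + 48)*(-147) = 48*(-147) = -7056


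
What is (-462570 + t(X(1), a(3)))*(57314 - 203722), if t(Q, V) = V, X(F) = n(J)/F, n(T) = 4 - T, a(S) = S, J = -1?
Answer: 67723509336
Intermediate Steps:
X(F) = 5/F (X(F) = (4 - 1*(-1))/F = (4 + 1)/F = 5/F)
(-462570 + t(X(1), a(3)))*(57314 - 203722) = (-462570 + 3)*(57314 - 203722) = -462567*(-146408) = 67723509336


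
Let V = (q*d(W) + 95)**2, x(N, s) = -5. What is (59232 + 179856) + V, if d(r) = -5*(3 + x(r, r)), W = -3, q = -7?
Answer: 239713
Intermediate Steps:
d(r) = 10 (d(r) = -5*(3 - 5) = -5*(-2) = 10)
V = 625 (V = (-7*10 + 95)**2 = (-70 + 95)**2 = 25**2 = 625)
(59232 + 179856) + V = (59232 + 179856) + 625 = 239088 + 625 = 239713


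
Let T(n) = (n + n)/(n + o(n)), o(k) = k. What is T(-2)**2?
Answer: 1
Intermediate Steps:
T(n) = 1 (T(n) = (n + n)/(n + n) = (2*n)/((2*n)) = (2*n)*(1/(2*n)) = 1)
T(-2)**2 = 1**2 = 1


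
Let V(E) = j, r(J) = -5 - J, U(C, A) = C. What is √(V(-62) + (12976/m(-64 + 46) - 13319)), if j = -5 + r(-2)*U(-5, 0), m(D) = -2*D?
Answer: I*√116537/3 ≈ 113.79*I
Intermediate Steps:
j = 10 (j = -5 + (-5 - 1*(-2))*(-5) = -5 + (-5 + 2)*(-5) = -5 - 3*(-5) = -5 + 15 = 10)
V(E) = 10
√(V(-62) + (12976/m(-64 + 46) - 13319)) = √(10 + (12976/((-2*(-64 + 46))) - 13319)) = √(10 + (12976/((-2*(-18))) - 13319)) = √(10 + (12976/36 - 13319)) = √(10 + (12976*(1/36) - 13319)) = √(10 + (3244/9 - 13319)) = √(10 - 116627/9) = √(-116537/9) = I*√116537/3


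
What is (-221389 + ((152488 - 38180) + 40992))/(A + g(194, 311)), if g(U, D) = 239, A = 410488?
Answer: -66089/410727 ≈ -0.16091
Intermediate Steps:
(-221389 + ((152488 - 38180) + 40992))/(A + g(194, 311)) = (-221389 + ((152488 - 38180) + 40992))/(410488 + 239) = (-221389 + (114308 + 40992))/410727 = (-221389 + 155300)*(1/410727) = -66089*1/410727 = -66089/410727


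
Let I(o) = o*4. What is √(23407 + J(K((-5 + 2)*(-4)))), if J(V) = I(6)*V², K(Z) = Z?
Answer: √26863 ≈ 163.90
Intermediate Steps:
I(o) = 4*o
J(V) = 24*V² (J(V) = (4*6)*V² = 24*V²)
√(23407 + J(K((-5 + 2)*(-4)))) = √(23407 + 24*((-5 + 2)*(-4))²) = √(23407 + 24*(-3*(-4))²) = √(23407 + 24*12²) = √(23407 + 24*144) = √(23407 + 3456) = √26863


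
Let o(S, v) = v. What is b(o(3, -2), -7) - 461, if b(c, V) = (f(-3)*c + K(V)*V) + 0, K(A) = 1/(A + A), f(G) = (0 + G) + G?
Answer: -897/2 ≈ -448.50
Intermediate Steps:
f(G) = 2*G (f(G) = G + G = 2*G)
K(A) = 1/(2*A)
b(c, V) = ½ - 6*c (b(c, V) = ((2*(-3))*c + (1/(2*V))*V) + 0 = (-6*c + ½) + 0 = (½ - 6*c) + 0 = ½ - 6*c)
b(o(3, -2), -7) - 461 = (½ - 6*(-2)) - 461 = (½ + 12) - 461 = 25/2 - 461 = -897/2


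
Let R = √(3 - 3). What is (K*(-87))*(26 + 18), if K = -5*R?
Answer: 0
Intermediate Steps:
R = 0 (R = √0 = 0)
K = 0 (K = -5*0 = 0)
(K*(-87))*(26 + 18) = (0*(-87))*(26 + 18) = 0*44 = 0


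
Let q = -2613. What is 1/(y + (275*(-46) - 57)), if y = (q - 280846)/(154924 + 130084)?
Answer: -285008/3621880115 ≈ -7.8691e-5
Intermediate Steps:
y = -283459/285008 (y = (-2613 - 280846)/(154924 + 130084) = -283459/285008 ≈ -0.99457)
1/(y + (275*(-46) - 57)) = 1/(-283459/285008 + (275*(-46) - 57)) = 1/(-283459/285008 + (-12650 - 57)) = 1/(-283459/285008 - 12707) = 1/(-3621880115/285008) = -285008/3621880115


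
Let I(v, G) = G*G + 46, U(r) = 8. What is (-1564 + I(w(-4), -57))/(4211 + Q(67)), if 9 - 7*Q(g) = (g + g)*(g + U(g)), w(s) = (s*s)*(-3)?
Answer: 12117/19436 ≈ 0.62343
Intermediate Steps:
w(s) = -3*s² (w(s) = s²*(-3) = -3*s²)
I(v, G) = 46 + G² (I(v, G) = G² + 46 = 46 + G²)
Q(g) = 9/7 - 2*g*(8 + g)/7 (Q(g) = 9/7 - (g + g)*(g + 8)/7 = 9/7 - 2*g*(8 + g)/7)
(-1564 + I(w(-4), -57))/(4211 + Q(67)) = (-1564 + (46 + (-57)²))/(4211 + (9/7 - 16/7*67 - 2/7*67²)) = (-1564 + (46 + 3249))/(4211 + (9/7 - 1072/7 - 2/7*4489)) = (-1564 + 3295)/(4211 + (9/7 - 1072/7 - 8978/7)) = 1731/(4211 - 10041/7) = 1731/(19436/7) = 1731*(7/19436) = 12117/19436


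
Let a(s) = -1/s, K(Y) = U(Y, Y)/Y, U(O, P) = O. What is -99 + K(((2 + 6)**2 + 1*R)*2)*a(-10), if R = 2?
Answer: -989/10 ≈ -98.900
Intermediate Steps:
K(Y) = 1 (K(Y) = Y/Y = 1)
-99 + K(((2 + 6)**2 + 1*R)*2)*a(-10) = -99 + 1*(-1/(-10)) = -99 + 1*(-1*(-1/10)) = -99 + 1*(1/10) = -99 + 1/10 = -989/10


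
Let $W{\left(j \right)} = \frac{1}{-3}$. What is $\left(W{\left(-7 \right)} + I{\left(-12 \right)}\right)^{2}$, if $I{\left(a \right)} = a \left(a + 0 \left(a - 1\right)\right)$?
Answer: $\frac{185761}{9} \approx 20640.0$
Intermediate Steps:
$W{\left(j \right)} = - \frac{1}{3}$
$I{\left(a \right)} = a^{2}$ ($I{\left(a \right)} = a \left(a + 0 \left(-1 + a\right)\right) = a \left(a + 0\right) = a a = a^{2}$)
$\left(W{\left(-7 \right)} + I{\left(-12 \right)}\right)^{2} = \left(- \frac{1}{3} + \left(-12\right)^{2}\right)^{2} = \left(- \frac{1}{3} + 144\right)^{2} = \left(\frac{431}{3}\right)^{2} = \frac{185761}{9}$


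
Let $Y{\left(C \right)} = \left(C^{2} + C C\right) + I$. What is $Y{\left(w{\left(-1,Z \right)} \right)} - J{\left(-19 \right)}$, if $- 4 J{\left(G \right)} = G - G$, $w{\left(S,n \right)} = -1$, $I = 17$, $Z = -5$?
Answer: $19$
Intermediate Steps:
$J{\left(G \right)} = 0$ ($J{\left(G \right)} = - \frac{G - G}{4} = \left(- \frac{1}{4}\right) 0 = 0$)
$Y{\left(C \right)} = 17 + 2 C^{2}$ ($Y{\left(C \right)} = \left(C^{2} + C C\right) + 17 = \left(C^{2} + C^{2}\right) + 17 = 2 C^{2} + 17 = 17 + 2 C^{2}$)
$Y{\left(w{\left(-1,Z \right)} \right)} - J{\left(-19 \right)} = \left(17 + 2 \left(-1\right)^{2}\right) - 0 = \left(17 + 2 \cdot 1\right) + 0 = \left(17 + 2\right) + 0 = 19 + 0 = 19$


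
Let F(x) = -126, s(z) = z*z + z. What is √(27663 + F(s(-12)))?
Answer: √27537 ≈ 165.94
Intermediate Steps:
s(z) = z + z² (s(z) = z² + z = z + z²)
√(27663 + F(s(-12))) = √(27663 - 126) = √27537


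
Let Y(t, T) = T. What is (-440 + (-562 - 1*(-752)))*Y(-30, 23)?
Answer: -5750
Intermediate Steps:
(-440 + (-562 - 1*(-752)))*Y(-30, 23) = (-440 + (-562 - 1*(-752)))*23 = (-440 + (-562 + 752))*23 = (-440 + 190)*23 = -250*23 = -5750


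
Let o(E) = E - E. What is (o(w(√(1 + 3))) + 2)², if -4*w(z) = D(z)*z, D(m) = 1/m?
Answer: 4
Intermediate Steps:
w(z) = -¼ (w(z) = -z/(4*z) = -¼*1 = -¼)
o(E) = 0
(o(w(√(1 + 3))) + 2)² = (0 + 2)² = 2² = 4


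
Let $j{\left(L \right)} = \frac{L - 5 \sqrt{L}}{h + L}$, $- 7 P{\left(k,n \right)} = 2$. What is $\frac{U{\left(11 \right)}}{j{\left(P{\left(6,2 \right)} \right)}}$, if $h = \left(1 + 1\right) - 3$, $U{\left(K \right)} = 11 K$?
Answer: $\frac{363}{59} - \frac{1815 i \sqrt{14}}{118} \approx 6.1525 - 57.552 i$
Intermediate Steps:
$P{\left(k,n \right)} = - \frac{2}{7}$ ($P{\left(k,n \right)} = \left(- \frac{1}{7}\right) 2 = - \frac{2}{7}$)
$h = -1$ ($h = 2 - 3 = -1$)
$j{\left(L \right)} = \frac{L - 5 \sqrt{L}}{-1 + L}$
$\frac{U{\left(11 \right)}}{j{\left(P{\left(6,2 \right)} \right)}} = \frac{11 \cdot 11}{\frac{1}{-1 - \frac{2}{7}} \left(- \frac{2}{7} - 5 \sqrt{- \frac{2}{7}}\right)} = \frac{121}{\frac{1}{- \frac{9}{7}} \left(- \frac{2}{7} - 5 \frac{i \sqrt{14}}{7}\right)} = \frac{121}{\left(- \frac{7}{9}\right) \left(- \frac{2}{7} - \frac{5 i \sqrt{14}}{7}\right)} = \frac{121}{\frac{2}{9} + \frac{5 i \sqrt{14}}{9}}$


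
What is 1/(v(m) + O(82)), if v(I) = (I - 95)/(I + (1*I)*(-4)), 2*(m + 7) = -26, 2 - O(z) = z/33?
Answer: -132/317 ≈ -0.41640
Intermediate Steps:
O(z) = 2 - z/33
m = -20 (m = -7 + (1/2)*(-26) = -7 - 13 = -20)
v(I) = -(-95 + I)/(3*I) (v(I) = (-95 + I)/(I + I*(-4)) = (-95 + I)/(I - 4*I) = (-95 + I)/((-3*I)) = (-95 + I)*(-1/(3*I)) = -(-95 + I)/(3*I))
1/(v(m) + O(82)) = 1/((1/3)*(95 - 1*(-20))/(-20) + (2 - 1/33*82)) = 1/((1/3)*(-1/20)*(95 + 20) + (2 - 82/33)) = 1/((1/3)*(-1/20)*115 - 16/33) = 1/(-23/12 - 16/33) = 1/(-317/132) = -132/317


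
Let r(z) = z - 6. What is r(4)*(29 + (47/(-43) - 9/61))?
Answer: -145626/2623 ≈ -55.519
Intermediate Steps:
r(z) = -6 + z
r(4)*(29 + (47/(-43) - 9/61)) = (-6 + 4)*(29 + (47/(-43) - 9/61)) = -2*(29 + (47*(-1/43) - 9*1/61)) = -2*(29 + (-47/43 - 9/61)) = -2*(29 - 3254/2623) = -2*72813/2623 = -145626/2623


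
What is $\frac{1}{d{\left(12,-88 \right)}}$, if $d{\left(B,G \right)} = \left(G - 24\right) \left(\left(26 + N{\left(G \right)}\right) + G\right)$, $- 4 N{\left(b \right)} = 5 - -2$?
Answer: $\frac{1}{7140} \approx 0.00014006$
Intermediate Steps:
$N{\left(b \right)} = - \frac{7}{4}$ ($N{\left(b \right)} = - \frac{5 - -2}{4} = - \frac{5 + 2}{4} = \left(- \frac{1}{4}\right) 7 = - \frac{7}{4}$)
$d{\left(B,G \right)} = \left(-24 + G\right) \left(\frac{97}{4} + G\right)$ ($d{\left(B,G \right)} = \left(G - 24\right) \left(\left(26 - \frac{7}{4}\right) + G\right) = \left(-24 + G\right) \left(\frac{97}{4} + G\right)$)
$\frac{1}{d{\left(12,-88 \right)}} = \frac{1}{-582 + \left(-88\right)^{2} + \frac{1}{4} \left(-88\right)} = \frac{1}{-582 + 7744 - 22} = \frac{1}{7140}$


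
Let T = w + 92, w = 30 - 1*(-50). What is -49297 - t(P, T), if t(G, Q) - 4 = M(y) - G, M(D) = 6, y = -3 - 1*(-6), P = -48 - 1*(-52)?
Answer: -49303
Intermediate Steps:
P = 4 (P = -48 + 52 = 4)
y = 3 (y = -3 + 6 = 3)
w = 80 (w = 30 + 50 = 80)
T = 172 (T = 80 + 92 = 172)
t(G, Q) = 10 - G (t(G, Q) = 4 + (6 - G) = 10 - G)
-49297 - t(P, T) = -49297 - (10 - 1*4) = -49297 - (10 - 4) = -49297 - 1*6 = -49297 - 6 = -49303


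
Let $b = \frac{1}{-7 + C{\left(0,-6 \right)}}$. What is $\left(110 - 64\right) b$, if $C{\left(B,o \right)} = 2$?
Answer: $- \frac{46}{5} \approx -9.2$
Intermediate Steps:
$b = - \frac{1}{5}$ ($b = \frac{1}{-7 + 2} = \frac{1}{-5} = - \frac{1}{5} \approx -0.2$)
$\left(110 - 64\right) b = \left(110 - 64\right) \left(- \frac{1}{5}\right) = 46 \left(- \frac{1}{5}\right) = - \frac{46}{5}$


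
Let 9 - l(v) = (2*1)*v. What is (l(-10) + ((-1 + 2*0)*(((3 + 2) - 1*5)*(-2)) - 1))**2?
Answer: 784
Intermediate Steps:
l(v) = 9 - 2*v (l(v) = 9 - 2*1*v = 9 - 2*v)
(l(-10) + ((-1 + 2*0)*(((3 + 2) - 1*5)*(-2)) - 1))**2 = ((9 - 2*(-10)) + ((-1 + 2*0)*(((3 + 2) - 1*5)*(-2)) - 1))**2 = ((9 + 20) + ((-1 + 0)*((5 - 5)*(-2)) - 1))**2 = (29 + (-0*(-2) - 1))**2 = (29 + (-1*0 - 1))**2 = (29 + (0 - 1))**2 = (29 - 1)**2 = 28**2 = 784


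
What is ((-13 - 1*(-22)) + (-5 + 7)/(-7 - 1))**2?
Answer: 1225/16 ≈ 76.563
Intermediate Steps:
((-13 - 1*(-22)) + (-5 + 7)/(-7 - 1))**2 = ((-13 + 22) + 2/(-8))**2 = (9 + 2*(-1/8))**2 = (9 - 1/4)**2 = (35/4)**2 = 1225/16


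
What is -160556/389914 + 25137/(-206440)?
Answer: -21473224429/40246923080 ≈ -0.53354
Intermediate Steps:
-160556/389914 + 25137/(-206440) = -160556*1/389914 + 25137*(-1/206440) = -80278/194957 - 25137/206440 = -21473224429/40246923080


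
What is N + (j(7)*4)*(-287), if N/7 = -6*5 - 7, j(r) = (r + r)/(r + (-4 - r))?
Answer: 3759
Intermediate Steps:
j(r) = -r/2 (j(r) = (2*r)/(-4) = (2*r)*(-1/4) = -r/2)
N = -259 (N = 7*(-6*5 - 7) = 7*(-30 - 7) = 7*(-37) = -259)
N + (j(7)*4)*(-287) = -259 + (-1/2*7*4)*(-287) = -259 - 7/2*4*(-287) = -259 - 14*(-287) = -259 + 4018 = 3759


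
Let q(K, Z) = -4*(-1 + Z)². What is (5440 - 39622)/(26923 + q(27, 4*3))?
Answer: -11394/8813 ≈ -1.2929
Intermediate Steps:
(5440 - 39622)/(26923 + q(27, 4*3)) = (5440 - 39622)/(26923 - 4*(-1 + 4*3)²) = -34182/(26923 - 4*(-1 + 12)²) = -34182/(26923 - 4*11²) = -34182/(26923 - 4*121) = -34182/(26923 - 484) = -34182/26439 = -34182*1/26439 = -11394/8813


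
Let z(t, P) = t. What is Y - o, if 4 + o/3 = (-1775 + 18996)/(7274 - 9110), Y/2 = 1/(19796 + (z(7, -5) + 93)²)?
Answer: 3587941/89388 ≈ 40.139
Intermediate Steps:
Y = 1/14898 (Y = 2/(19796 + (7 + 93)²) = 2/(19796 + 100²) = 2/(19796 + 10000) = 2/29796 = 2*(1/29796) = 1/14898 ≈ 6.7123e-5)
o = -1445/36 (o = -12 + 3*((-1775 + 18996)/(7274 - 9110)) = -12 + 3*(17221/(-1836)) = -12 + 3*(17221*(-1/1836)) = -12 + 3*(-1013/108) = -12 - 1013/36 = -1445/36 ≈ -40.139)
Y - o = 1/14898 - 1*(-1445/36) = 1/14898 + 1445/36 = 3587941/89388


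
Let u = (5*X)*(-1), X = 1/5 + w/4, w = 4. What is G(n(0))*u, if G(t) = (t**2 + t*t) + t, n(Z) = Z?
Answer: 0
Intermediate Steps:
G(t) = t + 2*t**2 (G(t) = (t**2 + t**2) + t = 2*t**2 + t = t + 2*t**2)
X = 6/5 (X = 1/5 + 4/4 = 1*(1/5) + 4*(1/4) = 1/5 + 1 = 6/5 ≈ 1.2000)
u = -6 (u = (5*(6/5))*(-1) = 6*(-1) = -6)
G(n(0))*u = (0*(1 + 2*0))*(-6) = (0*(1 + 0))*(-6) = (0*1)*(-6) = 0*(-6) = 0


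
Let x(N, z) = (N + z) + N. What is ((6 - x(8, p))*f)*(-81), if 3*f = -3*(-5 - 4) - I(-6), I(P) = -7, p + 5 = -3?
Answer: 1836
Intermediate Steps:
p = -8 (p = -5 - 3 = -8)
x(N, z) = z + 2*N
f = 34/3 (f = (-3*(-5 - 4) - 1*(-7))/3 = (-3*(-9) + 7)/3 = (27 + 7)/3 = (1/3)*34 = 34/3 ≈ 11.333)
((6 - x(8, p))*f)*(-81) = ((6 - (-8 + 2*8))*(34/3))*(-81) = ((6 - (-8 + 16))*(34/3))*(-81) = ((6 - 1*8)*(34/3))*(-81) = ((6 - 8)*(34/3))*(-81) = -2*34/3*(-81) = -68/3*(-81) = 1836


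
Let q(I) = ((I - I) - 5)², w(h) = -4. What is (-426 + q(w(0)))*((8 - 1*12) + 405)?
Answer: -160801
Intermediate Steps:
q(I) = 25 (q(I) = (0 - 5)² = (-5)² = 25)
(-426 + q(w(0)))*((8 - 1*12) + 405) = (-426 + 25)*((8 - 1*12) + 405) = -401*((8 - 12) + 405) = -401*(-4 + 405) = -401*401 = -160801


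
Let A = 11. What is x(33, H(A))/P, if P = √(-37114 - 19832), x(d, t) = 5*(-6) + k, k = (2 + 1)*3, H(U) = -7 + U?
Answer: 7*I*√56946/18982 ≈ 0.088001*I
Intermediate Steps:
k = 9 (k = 3*3 = 9)
x(d, t) = -21 (x(d, t) = 5*(-6) + 9 = -30 + 9 = -21)
P = I*√56946 (P = √(-56946) = I*√56946 ≈ 238.63*I)
x(33, H(A))/P = -21*(-I*√56946/56946) = -(-7)*I*√56946/18982 = 7*I*√56946/18982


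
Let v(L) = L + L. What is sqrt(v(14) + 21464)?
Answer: 6*sqrt(597) ≈ 146.60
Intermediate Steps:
v(L) = 2*L
sqrt(v(14) + 21464) = sqrt(2*14 + 21464) = sqrt(28 + 21464) = sqrt(21492) = 6*sqrt(597)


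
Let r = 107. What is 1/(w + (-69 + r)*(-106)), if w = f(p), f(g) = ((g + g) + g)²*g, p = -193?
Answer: -1/64705541 ≈ -1.5455e-8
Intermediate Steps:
f(g) = 9*g³ (f(g) = (2*g + g)²*g = (3*g)²*g = (9*g²)*g = 9*g³)
w = -64701513 (w = 9*(-193)³ = 9*(-7189057) = -64701513)
1/(w + (-69 + r)*(-106)) = 1/(-64701513 + (-69 + 107)*(-106)) = 1/(-64701513 + 38*(-106)) = 1/(-64701513 - 4028) = 1/(-64705541) = -1/64705541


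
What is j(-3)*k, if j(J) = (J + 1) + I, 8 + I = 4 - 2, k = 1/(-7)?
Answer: 8/7 ≈ 1.1429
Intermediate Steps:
k = -⅐ ≈ -0.14286
I = -6 (I = -8 + (4 - 2) = -8 + 2 = -6)
j(J) = -5 + J (j(J) = (J + 1) - 6 = (1 + J) - 6 = -5 + J)
j(-3)*k = (-5 - 3)*(-⅐) = -8*(-⅐) = 8/7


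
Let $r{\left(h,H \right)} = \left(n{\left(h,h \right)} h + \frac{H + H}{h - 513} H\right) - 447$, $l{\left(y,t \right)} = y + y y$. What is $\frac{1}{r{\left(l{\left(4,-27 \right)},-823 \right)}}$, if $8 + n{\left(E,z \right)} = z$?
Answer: $- \frac{493}{1456709} \approx -0.00033843$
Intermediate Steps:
$n{\left(E,z \right)} = -8 + z$
$l{\left(y,t \right)} = y + y^{2}$
$r{\left(h,H \right)} = -447 + h \left(-8 + h\right) + \frac{2 H^{2}}{-513 + h}$ ($r{\left(h,H \right)} = \left(\left(-8 + h\right) h + \frac{H + H}{h - 513} H\right) - 447 = \left(h \left(-8 + h\right) + \frac{2 H}{-513 + h} H\right) - 447 = \left(h \left(-8 + h\right) + \frac{2 H^{2}}{-513 + h}\right) - 447 = -447 + h \left(-8 + h\right) + \frac{2 H^{2}}{-513 + h}$)
$\frac{1}{r{\left(l{\left(4,-27 \right)},-823 \right)}} = \frac{1}{\frac{1}{-513 + 4 \left(1 + 4\right)} \left(229311 + \left(4 \left(1 + 4\right)\right)^{3} - 521 \left(4 \left(1 + 4\right)\right)^{2} + 2 \left(-823\right)^{2} + 3657 \cdot 4 \left(1 + 4\right)\right)} = \frac{1}{\frac{1}{-513 + 4 \cdot 5} \left(229311 + \left(4 \cdot 5\right)^{3} - 521 \left(4 \cdot 5\right)^{2} + 2 \cdot 677329 + 3657 \cdot 4 \cdot 5\right)} = \frac{1}{\frac{1}{-513 + 20} \left(229311 + 20^{3} - 521 \cdot 20^{2} + 1354658 + 3657 \cdot 20\right)} = \frac{1}{\frac{1}{-493} \left(229311 + 8000 - 208400 + 1354658 + 73140\right)} = \frac{1}{\left(- \frac{1}{493}\right) \left(229311 + 8000 - 208400 + 1354658 + 73140\right)} = \frac{1}{\left(- \frac{1}{493}\right) 1456709} = \frac{1}{- \frac{1456709}{493}} = - \frac{493}{1456709}$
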